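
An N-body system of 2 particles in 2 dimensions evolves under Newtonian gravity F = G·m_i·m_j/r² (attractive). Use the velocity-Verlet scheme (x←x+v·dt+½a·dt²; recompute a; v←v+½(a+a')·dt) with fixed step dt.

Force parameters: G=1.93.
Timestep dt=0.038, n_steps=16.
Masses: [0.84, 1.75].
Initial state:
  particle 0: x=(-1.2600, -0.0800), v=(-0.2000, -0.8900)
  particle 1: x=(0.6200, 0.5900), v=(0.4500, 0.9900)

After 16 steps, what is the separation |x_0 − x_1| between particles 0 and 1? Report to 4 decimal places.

2.7275

step 0: x0=(-1.2600, -0.0800) x1=(0.6200, 0.5900)
step 1: x0=(-1.2670, -0.1136) x1=(0.6368, 0.6275)
step 2: x0=(-1.2730, -0.1468) x1=(0.6531, 0.6648)
step 3: x0=(-1.2779, -0.1796) x1=(0.6689, 0.7019)
step 4: x0=(-1.2818, -0.2119) x1=(0.6843, 0.7388)
step 5: x0=(-1.2848, -0.2438) x1=(0.6992, 0.7755)
step 6: x0=(-1.2869, -0.2752) x1=(0.7136, 0.8120)
step 7: x0=(-1.2883, -0.3061) x1=(0.7277, 0.8483)
step 8: x0=(-1.2888, -0.3367) x1=(0.7414, 0.8843)
step 9: x0=(-1.2886, -0.3668) x1=(0.7548, 0.9201)
step 10: x0=(-1.2877, -0.3964) x1=(0.7678, 0.9557)
step 11: x0=(-1.2861, -0.4256) x1=(0.7805, 0.9911)
step 12: x0=(-1.2838, -0.4543) x1=(0.7929, 1.0263)
step 13: x0=(-1.2810, -0.4826) x1=(0.8049, 1.0613)
step 14: x0=(-1.2775, -0.5105) x1=(0.8167, 1.0961)
step 15: x0=(-1.2736, -0.5380) x1=(0.8283, 1.1306)
step 16: x0=(-1.2690, -0.5650) x1=(0.8396, 1.1650)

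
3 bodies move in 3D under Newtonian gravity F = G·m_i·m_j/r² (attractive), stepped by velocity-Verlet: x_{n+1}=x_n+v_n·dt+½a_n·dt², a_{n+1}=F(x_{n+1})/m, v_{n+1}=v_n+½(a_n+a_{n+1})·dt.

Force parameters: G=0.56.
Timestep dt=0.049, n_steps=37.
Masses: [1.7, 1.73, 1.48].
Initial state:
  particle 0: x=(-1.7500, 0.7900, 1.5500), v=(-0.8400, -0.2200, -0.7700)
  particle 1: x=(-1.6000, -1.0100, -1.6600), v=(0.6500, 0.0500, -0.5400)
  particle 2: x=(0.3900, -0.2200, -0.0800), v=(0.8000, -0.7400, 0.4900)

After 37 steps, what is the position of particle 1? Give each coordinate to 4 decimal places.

(-0.3498, -0.8466, -2.4321)

step 0: x0=(-1.7500, 0.7900, 1.5500) x1=(-1.6000, -1.0100, -1.6600) x2=(0.3900, -0.2200, -0.0800)
step 1: x0=(-1.7911, 0.7791, 1.5121) x1=(-1.5680, -1.0075, -1.6863) x2=(0.4290, -0.2563, -0.0560)
step 2: x0=(-1.8319, 0.7681, 1.4740) x1=(-1.5359, -1.0048, -1.7123) x2=(0.4675, -0.2925, -0.0321)
step 3: x0=(-1.8726, 0.7569, 1.4356) x1=(-1.5036, -1.0019, -1.7380) x2=(0.5056, -0.3288, -0.0082)
step 4: x0=(-1.9131, 0.7455, 1.3969) x1=(-1.4711, -0.9989, -1.7633) x2=(0.5432, -0.3650, 0.0156)
step 5: x0=(-1.9534, 0.7340, 1.3579) x1=(-1.4384, -0.9958, -1.7883) x2=(0.5805, -0.4012, 0.0393)
step 6: x0=(-1.9935, 0.7223, 1.3188) x1=(-1.4055, -0.9925, -1.8131) x2=(0.6173, -0.4374, 0.0630)
step 7: x0=(-2.0334, 0.7105, 1.2794) x1=(-1.3725, -0.9891, -1.8375) x2=(0.6537, -0.4735, 0.0865)
step 8: x0=(-2.0731, 0.6985, 1.2397) x1=(-1.3394, -0.9856, -1.8615) x2=(0.6897, -0.5096, 0.1099)
step 9: x0=(-2.1126, 0.6863, 1.1999) x1=(-1.3061, -0.9819, -1.8853) x2=(0.7253, -0.5457, 0.1332)
step 10: x0=(-2.1519, 0.6740, 1.1598) x1=(-1.2727, -0.9781, -1.9088) x2=(0.7606, -0.5818, 0.1564)
step 11: x0=(-2.1910, 0.6615, 1.1195) x1=(-1.2392, -0.9743, -1.9319) x2=(0.7954, -0.6178, 0.1795)
step 12: x0=(-2.2298, 0.6489, 1.0790) x1=(-1.2056, -0.9703, -1.9547) x2=(0.8300, -0.6537, 0.2024)
step 13: x0=(-2.2685, 0.6361, 1.0383) x1=(-1.1719, -0.9662, -1.9772) x2=(0.8641, -0.6896, 0.2251)
step 14: x0=(-2.3070, 0.6232, 0.9975) x1=(-1.1380, -0.9620, -1.9994) x2=(0.8979, -0.7255, 0.2478)
step 15: x0=(-2.3453, 0.6102, 0.9564) x1=(-1.1041, -0.9577, -2.0213) x2=(0.9314, -0.7613, 0.2703)
step 16: x0=(-2.3834, 0.5970, 0.9152) x1=(-1.0701, -0.9533, -2.0429) x2=(0.9646, -0.7971, 0.2926)
step 17: x0=(-2.4213, 0.5837, 0.8738) x1=(-1.0361, -0.9488, -2.0641) x2=(0.9974, -0.8328, 0.3148)
step 18: x0=(-2.4589, 0.5703, 0.8322) x1=(-1.0020, -0.9443, -2.0851) x2=(1.0300, -0.8685, 0.3368)
step 19: x0=(-2.4964, 0.5567, 0.7905) x1=(-0.9678, -0.9396, -2.1058) x2=(1.0622, -0.9041, 0.3587)
step 20: x0=(-2.5337, 0.5430, 0.7486) x1=(-0.9336, -0.9349, -2.1262) x2=(1.0942, -0.9396, 0.3804)
step 21: x0=(-2.5708, 0.5292, 0.7065) x1=(-0.8993, -0.9301, -2.1463) x2=(1.1259, -0.9751, 0.4019)
step 22: x0=(-2.6077, 0.5152, 0.6643) x1=(-0.8650, -0.9253, -2.1661) x2=(1.1573, -1.0106, 0.4233)
step 23: x0=(-2.6444, 0.5012, 0.6220) x1=(-0.8306, -0.9204, -2.1857) x2=(1.1885, -1.0459, 0.4445)
step 24: x0=(-2.6809, 0.4870, 0.5795) x1=(-0.7963, -0.9154, -2.2049) x2=(1.2194, -1.0813, 0.4656)
step 25: x0=(-2.7172, 0.4727, 0.5368) x1=(-0.7619, -0.9104, -2.2239) x2=(1.2501, -1.1165, 0.4865)
step 26: x0=(-2.7533, 0.4584, 0.4941) x1=(-0.7275, -0.9053, -2.2426) x2=(1.2805, -1.1517, 0.5072)
step 27: x0=(-2.7892, 0.4439, 0.4512) x1=(-0.6931, -0.9001, -2.2611) x2=(1.3107, -1.1869, 0.5278)
step 28: x0=(-2.8250, 0.4293, 0.4082) x1=(-0.6587, -0.8949, -2.2793) x2=(1.3407, -1.2220, 0.5482)
step 29: x0=(-2.8605, 0.4146, 0.3650) x1=(-0.6243, -0.8897, -2.2972) x2=(1.3705, -1.2570, 0.5685)
step 30: x0=(-2.8958, 0.3998, 0.3218) x1=(-0.5899, -0.8844, -2.3149) x2=(1.4000, -1.2920, 0.5886)
step 31: x0=(-2.9310, 0.3850, 0.2784) x1=(-0.5556, -0.8791, -2.3324) x2=(1.4294, -1.3269, 0.6085)
step 32: x0=(-2.9659, 0.3700, 0.2350) x1=(-0.5212, -0.8738, -2.3496) x2=(1.4585, -1.3617, 0.6283)
step 33: x0=(-3.0007, 0.3550, 0.1914) x1=(-0.4869, -0.8684, -2.3665) x2=(1.4875, -1.3965, 0.6479)
step 34: x0=(-3.0353, 0.3398, 0.1477) x1=(-0.4526, -0.8630, -2.3833) x2=(1.5163, -1.4312, 0.6674)
step 35: x0=(-3.0697, 0.3246, 0.1039) x1=(-0.4183, -0.8576, -2.3998) x2=(1.5449, -1.4659, 0.6867)
step 36: x0=(-3.1039, 0.3094, 0.0601) x1=(-0.3840, -0.8521, -2.4160) x2=(1.5733, -1.5005, 0.7059)
step 37: x0=(-3.1380, 0.2940, 0.0161) x1=(-0.3498, -0.8466, -2.4321) x2=(1.6015, -1.5350, 0.7249)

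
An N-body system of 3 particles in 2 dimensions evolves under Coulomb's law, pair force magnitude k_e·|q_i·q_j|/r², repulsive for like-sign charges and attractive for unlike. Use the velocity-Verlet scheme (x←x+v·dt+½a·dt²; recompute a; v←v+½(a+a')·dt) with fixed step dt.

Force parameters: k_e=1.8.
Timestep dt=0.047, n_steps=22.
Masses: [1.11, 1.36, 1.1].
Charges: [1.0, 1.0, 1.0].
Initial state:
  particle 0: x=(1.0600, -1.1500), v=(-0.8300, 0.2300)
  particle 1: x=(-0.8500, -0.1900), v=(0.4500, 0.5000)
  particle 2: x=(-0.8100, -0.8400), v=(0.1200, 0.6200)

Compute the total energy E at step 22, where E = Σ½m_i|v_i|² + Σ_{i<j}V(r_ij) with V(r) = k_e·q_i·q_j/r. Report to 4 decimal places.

step 0: x0=(1.0600, -1.1500) x1=(-0.8500, -0.1900) x2=(-0.8100, -0.8400)
step 1: x0=(1.0218, -1.1394) x1=(-0.8293, -0.1629) x2=(-0.8046, -0.8150)
step 2: x0=(0.9854, -1.1295) x1=(-0.8095, -0.1287) x2=(-0.7999, -0.7984)
step 3: x0=(0.9508, -1.1201) x1=(-0.7904, -0.0876) x2=(-0.7962, -0.7895)
step 4: x0=(0.9181, -1.1114) x1=(-0.7719, -0.0401) x2=(-0.7936, -0.7879)
step 5: x0=(0.8872, -1.1033) x1=(-0.7538, 0.0129) x2=(-0.7924, -0.7924)
step 6: x0=(0.8584, -1.0960) x1=(-0.7362, 0.0708) x2=(-0.7927, -0.8023)
step 7: x0=(0.8315, -1.0895) x1=(-0.7188, 0.1330) x2=(-0.7946, -0.8166)
step 8: x0=(0.8066, -1.0838) x1=(-0.7019, 0.1988) x2=(-0.7981, -0.8347)
step 9: x0=(0.7838, -1.0789) x1=(-0.6852, 0.2679) x2=(-0.8032, -0.8560)
step 10: x0=(0.7630, -1.0747) x1=(-0.6688, 0.3397) x2=(-0.8101, -0.8799)
step 11: x0=(0.7443, -1.0714) x1=(-0.6527, 0.4140) x2=(-0.8186, -0.9059)
step 12: x0=(0.7276, -1.0688) x1=(-0.6370, 0.4904) x2=(-0.8289, -0.9339)
step 13: x0=(0.7129, -1.0670) x1=(-0.6214, 0.5687) x2=(-0.8409, -0.9634)
step 14: x0=(0.7002, -1.0660) x1=(-0.6061, 0.6487) x2=(-0.8545, -0.9943)
step 15: x0=(0.6895, -1.0656) x1=(-0.5910, 0.7303) x2=(-0.8699, -1.0265)
step 16: x0=(0.6806, -1.0658) x1=(-0.5762, 0.8133) x2=(-0.8869, -1.0598)
step 17: x0=(0.6736, -1.0666) x1=(-0.5615, 0.8976) x2=(-0.9056, -1.0940)
step 18: x0=(0.6684, -1.0680) x1=(-0.5470, 0.9830) x2=(-0.9258, -1.1291)
step 19: x0=(0.6649, -1.0698) x1=(-0.5326, 1.0695) x2=(-0.9477, -1.1651)
step 20: x0=(0.6631, -1.0721) x1=(-0.5184, 1.1569) x2=(-0.9710, -1.2018)
step 21: x0=(0.6628, -1.0748) x1=(-0.5043, 1.2453) x2=(-0.9958, -1.2393)
step 22: x0=(0.6641, -1.0778) x1=(-0.4902, 1.3345) x2=(-1.0220, -1.2774)
step 0 velocities: v0=(-0.8300, 0.2300) v1=(0.4500, 0.5000) v2=(0.1200, 0.6200)
step 0: KE=0.9387, PE=4.5556, E=5.4944
step 22 velocities: v0=(0.0427, -0.0677) v1=(0.2970, 1.9063) v2=(-0.5715, -0.8183)
step 22: KE=3.0827, PE=2.4085, E=5.4913

5.4913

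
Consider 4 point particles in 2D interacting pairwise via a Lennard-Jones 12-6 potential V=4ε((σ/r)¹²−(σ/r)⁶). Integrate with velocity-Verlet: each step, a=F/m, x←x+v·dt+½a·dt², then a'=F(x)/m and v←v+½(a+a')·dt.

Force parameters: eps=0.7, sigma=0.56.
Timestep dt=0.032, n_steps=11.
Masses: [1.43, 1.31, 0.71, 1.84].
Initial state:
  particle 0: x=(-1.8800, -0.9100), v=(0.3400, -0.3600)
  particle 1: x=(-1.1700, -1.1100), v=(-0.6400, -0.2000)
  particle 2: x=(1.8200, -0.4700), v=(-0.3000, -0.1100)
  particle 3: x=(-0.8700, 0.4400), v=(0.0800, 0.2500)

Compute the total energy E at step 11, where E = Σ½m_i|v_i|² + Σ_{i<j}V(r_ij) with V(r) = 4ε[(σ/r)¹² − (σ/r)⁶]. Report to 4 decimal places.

step 0: x0=(-1.8800, -0.9100) x1=(-1.1700, -1.1100) x2=(1.8200, -0.4700) x3=(-0.8700, 0.4400)
step 1: x0=(-1.8682, -0.9218) x1=(-1.1915, -1.1161) x2=(1.8104, -0.4735) x3=(-0.8674, 0.4480)
step 2: x0=(-1.8543, -0.9341) x1=(-1.2152, -1.1216) x2=(1.8008, -0.4770) x3=(-0.8649, 0.4560)
step 3: x0=(-1.8387, -0.9470) x1=(-1.2409, -1.1264) x2=(1.7912, -0.4806) x3=(-0.8623, 0.4639)
step 4: x0=(-1.8234, -0.9598) x1=(-1.2661, -1.1314) x2=(1.7816, -0.4841) x3=(-0.8598, 0.4719)
step 5: x0=(-1.8169, -0.9698) x1=(-1.2817, -1.1393) x2=(1.7720, -0.4876) x3=(-0.8573, 0.4798)
step 6: x0=(-1.8300, -0.9736) x1=(-1.2760, -1.1540) x2=(1.7624, -0.4911) x3=(-0.8547, 0.4877)
step 7: x0=(-1.8520, -0.9746) x1=(-1.2606, -1.1718) x2=(1.7528, -0.4946) x3=(-0.8522, 0.4956)
step 8: x0=(-1.8745, -0.9753) x1=(-1.2446, -1.1898) x2=(1.7432, -0.4982) x3=(-0.8497, 0.5035)
step 9: x0=(-1.8952, -0.9767) x1=(-1.2305, -1.2072) x2=(1.7336, -0.5017) x3=(-0.8472, 0.5114)
step 10: x0=(-1.9139, -0.9787) x1=(-1.2187, -1.2238) x2=(1.7240, -0.5052) x3=(-0.8447, 0.5193)
step 11: x0=(-1.9307, -0.9814) x1=(-1.2088, -1.2396) x2=(1.7143, -0.5087) x3=(-0.8422, 0.5272)
step 0 velocities: v0=(0.3400, -0.3600) v1=(-0.6400, -0.2000) v2=(-0.3000, -0.1100) v3=(0.0800, 0.2500)
step 0: KE=0.5694, PE=-0.4431, E=0.1264
step 11 velocities: v0=(-0.5026, -0.0925) v1=(0.2822, -0.4861) v2=(-0.3003, -0.1100) v3=(0.0784, 0.2458)
step 11: KE=0.4912, PE=-0.3654, E=0.1258

0.1258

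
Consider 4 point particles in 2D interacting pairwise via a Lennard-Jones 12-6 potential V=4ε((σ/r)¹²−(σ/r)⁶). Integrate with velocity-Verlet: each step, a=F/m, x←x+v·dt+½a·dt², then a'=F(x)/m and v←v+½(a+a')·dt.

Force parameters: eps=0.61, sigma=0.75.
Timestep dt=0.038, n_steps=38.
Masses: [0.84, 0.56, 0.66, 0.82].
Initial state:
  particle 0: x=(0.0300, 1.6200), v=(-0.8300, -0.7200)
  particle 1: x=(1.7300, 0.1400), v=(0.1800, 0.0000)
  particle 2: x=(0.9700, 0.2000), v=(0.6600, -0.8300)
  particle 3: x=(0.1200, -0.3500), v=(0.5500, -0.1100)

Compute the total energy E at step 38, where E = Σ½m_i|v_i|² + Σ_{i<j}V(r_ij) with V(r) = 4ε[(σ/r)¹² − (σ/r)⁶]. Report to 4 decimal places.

step 0: x0=(0.0300, 1.6200) x1=(1.7300, 0.1400) x2=(0.9700, 0.2000) x3=(0.1200, -0.3500)
step 1: x0=(-0.0015, 1.5926) x1=(1.7549, 0.1385) x2=(0.9781, 0.1688) x3=(0.1421, -0.3534)
step 2: x0=(-0.0329, 1.5650) x1=(1.8037, 0.1361) x2=(0.9626, 0.1364) x3=(0.1670, -0.3550)
step 3: x0=(-0.0643, 1.5373) x1=(1.8524, 0.1337) x2=(0.9432, 0.1019) x3=(0.1949, -0.3548)
step 4: x0=(-0.0956, 1.5095) x1=(1.8961, 0.1310) x2=(0.9253, 0.0660) x3=(0.2250, -0.3532)
step 5: x0=(-0.1269, 1.4816) x1=(1.9349, 0.1280) x2=(0.9155, 0.0330) x3=(0.2519, -0.3535)
step 6: x0=(-0.1580, 1.4535) x1=(1.9697, 0.1246) x2=(0.9319, 0.0137) x3=(0.2603, -0.3646)
step 7: x0=(-0.1892, 1.4254) x1=(2.0008, 0.1208) x2=(0.9727, 0.0069) x3=(0.2515, -0.3852)
step 8: x0=(-0.2202, 1.3971) x1=(2.0280, 0.1165) x2=(1.0200, 0.0023) x3=(0.2402, -0.4073)
step 9: x0=(-0.2512, 1.3687) x1=(2.0511, 0.1118) x2=(1.0677, -0.0034) x3=(0.2312, -0.4280)
step 10: x0=(-0.2822, 1.3403) x1=(2.0696, 0.1066) x2=(1.1153, -0.0106) x3=(0.2254, -0.4470)
step 11: x0=(-0.3131, 1.3117) x1=(2.0833, 0.1007) x2=(1.1636, -0.0188) x3=(0.2223, -0.4647)
step 12: x0=(-0.3439, 1.2831) x1=(2.0919, 0.0941) x2=(1.2133, -0.0278) x3=(0.2214, -0.4813)
step 13: x0=(-0.3747, 1.2543) x1=(2.0963, 0.0870) x2=(1.2642, -0.0374) x3=(0.2224, -0.4969)
step 14: x0=(-0.4055, 1.2255) x1=(2.1007, 0.0799) x2=(1.3133, -0.0476) x3=(0.2249, -0.5119)
step 15: x0=(-0.4362, 1.1967) x1=(2.1174, 0.0747) x2=(1.3505, -0.0602) x3=(0.2284, -0.5263)
step 16: x0=(-0.4669, 1.1678) x1=(2.1568, 0.0736) x2=(1.3672, -0.0766) x3=(0.2330, -0.5402)
step 17: x0=(-0.4975, 1.1388) x1=(2.2059, 0.0743) x2=(1.3745, -0.0951) x3=(0.2384, -0.5537)
step 18: x0=(-0.5281, 1.1097) x1=(2.2540, 0.0747) x2=(1.3814, -0.1139) x3=(0.2448, -0.5667)
step 19: x0=(-0.5587, 1.0806) x1=(2.2977, 0.0743) x2=(1.3908, -0.1323) x3=(0.2522, -0.5794)
step 20: x0=(-0.5892, 1.0514) x1=(2.3365, 0.0727) x2=(1.4031, -0.1502) x3=(0.2604, -0.5915)
step 21: x0=(-0.6197, 1.0221) x1=(2.3706, 0.0700) x2=(1.4184, -0.1676) x3=(0.2696, -0.6033)
step 22: x0=(-0.6501, 0.9928) x1=(2.4001, 0.0661) x2=(1.4363, -0.1844) x3=(0.2796, -0.6147)
step 23: x0=(-0.6805, 0.9635) x1=(2.4253, 0.0611) x2=(1.4567, -0.2007) x3=(0.2906, -0.6257)
step 24: x0=(-0.7109, 0.9340) x1=(2.4464, 0.0550) x2=(1.4795, -0.2165) x3=(0.3023, -0.6363)
step 25: x0=(-0.7412, 0.9046) x1=(2.4634, 0.0478) x2=(1.5048, -0.2317) x3=(0.3149, -0.6465)
step 26: x0=(-0.7715, 0.8751) x1=(2.4762, 0.0393) x2=(1.5326, -0.2461) x3=(0.3283, -0.6565)
step 27: x0=(-0.8017, 0.8455) x1=(2.4846, 0.0295) x2=(1.5632, -0.2597) x3=(0.3424, -0.6661)
step 28: x0=(-0.8319, 0.8159) x1=(2.4884, 0.0183) x2=(1.5968, -0.2724) x3=(0.3571, -0.6755)
step 29: x0=(-0.8621, 0.7862) x1=(2.4874, 0.0055) x2=(1.6337, -0.2841) x3=(0.3724, -0.6846)
step 30: x0=(-0.8923, 0.7566) x1=(2.4819, -0.0088) x2=(1.6736, -0.2947) x3=(0.3884, -0.6935)
step 31: x0=(-0.9224, 0.7268) x1=(2.4745, -0.0238) x2=(1.7146, -0.3049) x3=(0.4048, -0.7022)
step 32: x0=(-0.9525, 0.6971) x1=(2.4742, -0.0362) x2=(1.7489, -0.3174) x3=(0.4217, -0.7107)
step 33: x0=(-0.9825, 0.6673) x1=(2.4958, -0.0401) x2=(1.7640, -0.3375) x3=(0.4390, -0.7191)
step 34: x0=(-1.0125, 0.6375) x1=(2.5325, -0.0378) x2=(1.7657, -0.3628) x3=(0.4567, -0.7273)
step 35: x0=(-1.0425, 0.6077) x1=(2.5707, -0.0349) x2=(1.7656, -0.3889) x3=(0.4749, -0.7353)
step 36: x0=(-1.0725, 0.5778) x1=(2.6053, -0.0336) x2=(1.7678, -0.4138) x3=(0.4936, -0.7432)
step 37: x0=(-1.1024, 0.5480) x1=(2.6354, -0.0343) x2=(1.7730, -0.4372) x3=(0.5130, -0.7509)
step 38: x0=(-1.1323, 0.5181) x1=(2.6610, -0.0371) x2=(1.7812, -0.4590) x3=(0.5330, -0.7584)
step 0 velocities: v0=(-0.8300, -0.7200) v1=(0.1800, 0.0000) v2=(0.6600, -0.8300) v3=(0.5500, -0.1100)
step 0: KE=1.0162, PE=-0.5906, E=0.4256
step 38 velocities: v0=(-0.7870, -0.7867) v1=(0.6175, -0.1011) v2=(0.2520, -0.5542) v3=(0.5356, -0.1946)
step 38: KE=0.8852, PE=-0.5018, E=0.3834

0.3834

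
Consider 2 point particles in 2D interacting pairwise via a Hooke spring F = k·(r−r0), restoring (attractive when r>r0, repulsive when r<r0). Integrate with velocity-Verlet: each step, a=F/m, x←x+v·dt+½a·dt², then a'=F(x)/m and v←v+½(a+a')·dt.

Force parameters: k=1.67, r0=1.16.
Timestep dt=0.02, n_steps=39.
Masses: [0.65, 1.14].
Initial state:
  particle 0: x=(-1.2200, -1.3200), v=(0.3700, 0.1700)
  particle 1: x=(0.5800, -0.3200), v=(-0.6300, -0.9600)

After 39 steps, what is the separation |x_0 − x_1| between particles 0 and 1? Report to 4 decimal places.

step 0: x0=(-1.2200, -1.3200) x1=(0.5800, -0.3200)
step 1: x0=(-1.2122, -1.3164) x1=(0.5672, -0.3393)
step 2: x0=(-1.2036, -1.3123) x1=(0.5539, -0.3589)
step 3: x0=(-1.1943, -1.3079) x1=(0.5402, -0.3787)
step 4: x0=(-1.1842, -1.3030) x1=(0.5261, -0.3987)
step 5: x0=(-1.1734, -1.2978) x1=(0.5115, -0.4190)
step 6: x0=(-1.1619, -1.2922) x1=(0.4966, -0.4394)
step 7: x0=(-1.1498, -1.2863) x1=(0.4813, -0.4601)
step 8: x0=(-1.1371, -1.2800) x1=(0.4657, -0.4809)
step 9: x0=(-1.1238, -1.2735) x1=(0.4497, -0.5018)
step 10: x0=(-1.1100, -1.2668) x1=(0.4335, -0.5230)
step 11: x0=(-1.0956, -1.2597) x1=(0.4169, -0.5442)
step 12: x0=(-1.0808, -1.2525) x1=(0.4001, -0.5656)
step 13: x0=(-1.0656, -1.2450) x1=(0.3830, -0.5872)
step 14: x0=(-1.0499, -1.2374) x1=(0.3657, -0.6088)
step 15: x0=(-1.0338, -1.2296) x1=(0.3481, -0.6305)
step 16: x0=(-1.0175, -1.2216) x1=(0.3304, -0.6523)
step 17: x0=(-1.0008, -1.2136) x1=(0.3126, -0.6741)
step 18: x0=(-0.9839, -1.2054) x1=(0.2945, -0.6961)
step 19: x0=(-0.9668, -1.1971) x1=(0.2764, -0.7180)
step 20: x0=(-0.9495, -1.1888) x1=(0.2582, -0.7400)
step 21: x0=(-0.9322, -1.1805) x1=(0.2399, -0.7620)
step 22: x0=(-0.9147, -1.1721) x1=(0.2215, -0.7841)
step 23: x0=(-0.8972, -1.1637) x1=(0.2032, -0.8061)
step 24: x0=(-0.8797, -1.1553) x1=(0.1848, -0.8282)
step 25: x0=(-0.8622, -1.1469) x1=(0.1665, -0.8502)
step 26: x0=(-0.8448, -1.1385) x1=(0.1482, -0.8723)
step 27: x0=(-0.8276, -1.1302) x1=(0.1300, -0.8943)
step 28: x0=(-0.8105, -1.1219) x1=(0.1118, -0.9163)
step 29: x0=(-0.7936, -1.1137) x1=(0.0939, -0.9382)
step 30: x0=(-0.7770, -1.1055) x1=(0.0760, -0.9601)
step 31: x0=(-0.7607, -1.0974) x1=(0.0583, -0.9820)
step 32: x0=(-0.7448, -1.0893) x1=(0.0408, -1.0039)
step 33: x0=(-0.7292, -1.0812) x1=(0.0236, -1.0258)
step 34: x0=(-0.7140, -1.0732) x1=(0.0065, -1.0476)
step 35: x0=(-0.6993, -1.0652) x1=(-0.0102, -1.0694)
step 36: x0=(-0.6850, -1.0572) x1=(-0.0267, -1.0912)
step 37: x0=(-0.6713, -1.0492) x1=(-0.0429, -1.1131)
step 38: x0=(-0.6581, -1.0411) x1=(-0.0588, -1.1349)
step 39: x0=(-0.6455, -1.0329) x1=(-0.0744, -1.1569)

0.5844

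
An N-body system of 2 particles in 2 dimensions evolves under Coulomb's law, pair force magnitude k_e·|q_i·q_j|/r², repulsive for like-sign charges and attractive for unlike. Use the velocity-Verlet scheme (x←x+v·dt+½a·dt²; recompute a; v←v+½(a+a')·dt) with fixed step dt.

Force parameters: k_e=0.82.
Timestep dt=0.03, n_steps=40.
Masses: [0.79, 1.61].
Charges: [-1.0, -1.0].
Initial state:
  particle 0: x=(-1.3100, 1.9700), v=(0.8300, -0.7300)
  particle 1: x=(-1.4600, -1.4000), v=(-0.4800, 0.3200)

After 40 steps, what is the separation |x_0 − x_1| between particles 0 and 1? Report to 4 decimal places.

2.8305

step 0: x0=(-1.3100, 1.9700) x1=(-1.4600, -1.4000)
step 1: x0=(-1.2851, 1.9481) x1=(-1.4744, -1.3904)
step 2: x0=(-1.2602, 1.9264) x1=(-1.4888, -1.3809)
step 3: x0=(-1.2353, 1.9047) x1=(-1.5032, -1.3714)
step 4: x0=(-1.2104, 1.8831) x1=(-1.5176, -1.3619)
step 5: x0=(-1.1854, 1.8616) x1=(-1.5320, -1.3525)
step 6: x0=(-1.1605, 1.8401) x1=(-1.5465, -1.3431)
step 7: x0=(-1.1355, 1.8188) x1=(-1.5609, -1.3338)
step 8: x0=(-1.1106, 1.7975) x1=(-1.5753, -1.3245)
step 9: x0=(-1.0856, 1.7764) x1=(-1.5897, -1.3153)
step 10: x0=(-1.0606, 1.7553) x1=(-1.6042, -1.3061)
step 11: x0=(-1.0356, 1.7344) x1=(-1.6186, -1.2970)
step 12: x0=(-1.0106, 1.7135) x1=(-1.6331, -1.2879)
step 13: x0=(-0.9855, 1.6927) x1=(-1.6476, -1.2788)
step 14: x0=(-0.9605, 1.6720) x1=(-1.6621, -1.2698)
step 15: x0=(-0.9354, 1.6515) x1=(-1.6765, -1.2609)
step 16: x0=(-0.9103, 1.6310) x1=(-1.6911, -1.2520)
step 17: x0=(-0.8851, 1.6106) x1=(-1.7056, -1.2431)
step 18: x0=(-0.8600, 1.5904) x1=(-1.7201, -1.2343)
step 19: x0=(-0.8347, 1.5702) x1=(-1.7347, -1.2256)
step 20: x0=(-0.8095, 1.5501) x1=(-1.7492, -1.2169)
step 21: x0=(-0.7842, 1.5302) x1=(-1.7638, -1.2082)
step 22: x0=(-0.7589, 1.5103) x1=(-1.7784, -1.1996)
step 23: x0=(-0.7336, 1.4906) x1=(-1.7930, -1.1911)
step 24: x0=(-0.7082, 1.4709) x1=(-1.8077, -1.1826)
step 25: x0=(-0.6828, 1.4514) x1=(-1.8223, -1.1742)
step 26: x0=(-0.6573, 1.4319) x1=(-1.8370, -1.1658)
step 27: x0=(-0.6317, 1.4126) x1=(-1.8517, -1.1574)
step 28: x0=(-0.6062, 1.3934) x1=(-1.8665, -1.1491)
step 29: x0=(-0.5805, 1.3742) x1=(-1.8812, -1.1409)
step 30: x0=(-0.5549, 1.3552) x1=(-1.8960, -1.1327)
step 31: x0=(-0.5291, 1.3363) x1=(-1.9108, -1.1246)
step 32: x0=(-0.5033, 1.3175) x1=(-1.9256, -1.1165)
step 33: x0=(-0.4775, 1.2988) x1=(-1.9405, -1.1085)
step 34: x0=(-0.4516, 1.2801) x1=(-1.9554, -1.1005)
step 35: x0=(-0.4256, 1.2616) x1=(-1.9703, -1.0925)
step 36: x0=(-0.3995, 1.2432) x1=(-1.9853, -1.0846)
step 37: x0=(-0.3734, 1.2249) x1=(-2.0003, -1.0768)
step 38: x0=(-0.3473, 1.2067) x1=(-2.0153, -1.0690)
step 39: x0=(-0.3210, 1.1885) x1=(-2.0304, -1.0612)
step 40: x0=(-0.2947, 1.1705) x1=(-2.0455, -1.0535)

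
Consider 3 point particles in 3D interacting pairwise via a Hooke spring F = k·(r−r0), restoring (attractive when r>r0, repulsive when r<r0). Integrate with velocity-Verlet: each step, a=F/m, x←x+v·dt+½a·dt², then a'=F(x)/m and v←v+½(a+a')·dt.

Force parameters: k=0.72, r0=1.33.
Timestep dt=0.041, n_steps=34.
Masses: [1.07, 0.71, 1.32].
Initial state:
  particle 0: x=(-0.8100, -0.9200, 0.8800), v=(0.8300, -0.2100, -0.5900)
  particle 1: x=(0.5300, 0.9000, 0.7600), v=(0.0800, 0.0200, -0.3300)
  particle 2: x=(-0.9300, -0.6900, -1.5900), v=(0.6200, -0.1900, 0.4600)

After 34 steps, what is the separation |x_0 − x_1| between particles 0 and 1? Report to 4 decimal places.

1.0572

step 0: x0=(-0.8100, -0.9200, 0.8800) x1=(0.5300, 0.9000, 0.7600) x2=(-0.9300, -0.6900, -1.5900)
step 1: x0=(-0.7757, -0.9281, 0.8551) x1=(0.5321, 0.8994, 0.7453) x2=(-0.9042, -0.6974, -1.5700)
step 2: x0=(-0.7408, -0.9353, 0.8290) x1=(0.5318, 0.8959, 0.7285) x2=(-0.8775, -0.7041, -1.5477)
step 3: x0=(-0.7055, -0.9415, 0.8016) x1=(0.5293, 0.8896, 0.7095) x2=(-0.8501, -0.7100, -1.5233)
step 4: x0=(-0.6696, -0.9468, 0.7730) x1=(0.5247, 0.8806, 0.6883) x2=(-0.8218, -0.7152, -1.4968)
step 5: x0=(-0.6333, -0.9511, 0.7433) x1=(0.5179, 0.8688, 0.6652) x2=(-0.7929, -0.7196, -1.4683)
step 6: x0=(-0.5966, -0.9546, 0.7126) x1=(0.5092, 0.8543, 0.6401) x2=(-0.7632, -0.7233, -1.4379)
step 7: x0=(-0.5595, -0.9572, 0.6808) x1=(0.4986, 0.8371, 0.6131) x2=(-0.7328, -0.7264, -1.4057)
step 8: x0=(-0.5220, -0.9589, 0.6482) x1=(0.4862, 0.8175, 0.5844) x2=(-0.7017, -0.7287, -1.3719)
step 9: x0=(-0.4842, -0.9599, 0.6148) x1=(0.4721, 0.7955, 0.5539) x2=(-0.6701, -0.7304, -1.3364)
step 10: x0=(-0.4461, -0.9601, 0.5806) x1=(0.4566, 0.7711, 0.5219) x2=(-0.6378, -0.7314, -1.2995)
step 11: x0=(-0.4077, -0.9596, 0.5458) x1=(0.4396, 0.7445, 0.4883) x2=(-0.6050, -0.7319, -1.2613)
step 12: x0=(-0.3691, -0.9585, 0.5104) x1=(0.4214, 0.7159, 0.4534) x2=(-0.5717, -0.7317, -1.2218)
step 13: x0=(-0.3303, -0.9568, 0.4745) x1=(0.4020, 0.6854, 0.4173) x2=(-0.5380, -0.7310, -1.1813)
step 14: x0=(-0.2914, -0.9545, 0.4382) x1=(0.3816, 0.6531, 0.3800) x2=(-0.5038, -0.7298, -1.1398)
step 15: x0=(-0.2523, -0.9518, 0.4015) x1=(0.3603, 0.6191, 0.3416) x2=(-0.4693, -0.7281, -1.0975)
step 16: x0=(-0.2130, -0.9486, 0.3647) x1=(0.3383, 0.5838, 0.3024) x2=(-0.4345, -0.7260, -1.0545)
step 17: x0=(-0.1737, -0.9451, 0.3276) x1=(0.3156, 0.5472, 0.2623) x2=(-0.3994, -0.7235, -1.0110)
step 18: x0=(-0.1344, -0.9414, 0.2905) x1=(0.2924, 0.5095, 0.2216) x2=(-0.3640, -0.7206, -0.9671)
step 19: x0=(-0.0949, -0.9374, 0.2535) x1=(0.2688, 0.4710, 0.1804) x2=(-0.3286, -0.7174, -0.9229)
step 20: x0=(-0.0554, -0.9333, 0.2165) x1=(0.2450, 0.4317, 0.1388) x2=(-0.2930, -0.7139, -0.8785)
step 21: x0=(-0.0158, -0.9292, 0.1798) x1=(0.2209, 0.3920, 0.0968) x2=(-0.2574, -0.7102, -0.8342)
step 22: x0=(0.0238, -0.9252, 0.1433) x1=(0.1968, 0.3521, 0.0546) x2=(-0.2217, -0.7063, -0.7900)
step 23: x0=(0.0635, -0.9212, 0.1072) x1=(0.1726, 0.3121, 0.0124) x2=(-0.1861, -0.7023, -0.7460)
step 24: x0=(0.1034, -0.9175, 0.0715) x1=(0.1484, 0.2722, -0.0299) x2=(-0.1507, -0.6982, -0.7024)
step 25: x0=(0.1434, -0.9141, 0.0364) x1=(0.1243, 0.2328, -0.0720) x2=(-0.1154, -0.6941, -0.6593)
step 26: x0=(0.1836, -0.9110, 0.0019) x1=(0.1002, 0.1939, -0.1141) x2=(-0.0802, -0.6900, -0.6167)
step 27: x0=(0.2241, -0.9084, -0.0321) x1=(0.0762, 0.1559, -0.1559) x2=(-0.0454, -0.6860, -0.5748)
step 28: x0=(0.2650, -0.9064, -0.0653) x1=(0.0523, 0.1188, -0.1974) x2=(-0.0109, -0.6820, -0.5335)
step 29: x0=(0.3063, -0.9050, -0.0978) x1=(0.0283, 0.0829, -0.2387) x2=(0.0233, -0.6782, -0.4929)
step 30: x0=(0.3482, -0.9043, -0.1296) x1=(0.0041, 0.0483, -0.2798) x2=(0.0571, -0.6745, -0.4531)
step 31: x0=(0.3907, -0.9043, -0.1608) x1=(-0.0202, 0.0152, -0.3208) x2=(0.0905, -0.6710, -0.4138)
step 32: x0=(0.4341, -0.9052, -0.1913) x1=(-0.0450, -0.0164, -0.3617) x2=(0.1234, -0.6676, -0.3751)
step 33: x0=(0.4783, -0.9069, -0.2214) x1=(-0.0703, -0.0464, -0.4026) x2=(0.1559, -0.6644, -0.3367)
step 34: x0=(0.5235, -0.9095, -0.2511) x1=(-0.0962, -0.0750, -0.4438) x2=(0.1880, -0.6613, -0.2985)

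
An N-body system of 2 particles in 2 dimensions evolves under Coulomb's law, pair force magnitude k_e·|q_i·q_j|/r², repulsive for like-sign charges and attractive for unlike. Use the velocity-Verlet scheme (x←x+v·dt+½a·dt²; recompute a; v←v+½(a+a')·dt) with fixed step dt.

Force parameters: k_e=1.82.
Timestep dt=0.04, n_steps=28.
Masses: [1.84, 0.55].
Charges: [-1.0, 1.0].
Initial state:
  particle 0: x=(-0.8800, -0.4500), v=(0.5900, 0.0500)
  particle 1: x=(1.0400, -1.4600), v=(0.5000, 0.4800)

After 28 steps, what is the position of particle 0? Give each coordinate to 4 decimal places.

(-0.0664, -0.4593)

step 0: x0=(-0.8800, -0.4500) x1=(1.0400, -1.4600)
step 1: x0=(-0.8563, -0.4481) x1=(1.0595, -1.4405)
step 2: x0=(-0.8322, -0.4463) x1=(1.0780, -1.4206)
step 3: x0=(-0.8078, -0.4447) x1=(1.0955, -1.4000)
step 4: x0=(-0.7832, -0.4433) x1=(1.1119, -1.3790)
step 5: x0=(-0.7582, -0.4420) x1=(1.1272, -1.3575)
step 6: x0=(-0.7329, -0.4408) x1=(1.1415, -1.3354)
step 7: x0=(-0.7072, -0.4398) x1=(1.1547, -1.3128)
step 8: x0=(-0.6813, -0.4390) x1=(1.1667, -1.2896)
step 9: x0=(-0.6549, -0.4384) x1=(1.1776, -1.2659)
step 10: x0=(-0.6282, -0.4379) x1=(1.1873, -1.2417)
step 11: x0=(-0.6012, -0.4375) x1=(1.1957, -1.2170)
step 12: x0=(-0.5738, -0.4373) x1=(1.2029, -1.1917)
step 13: x0=(-0.5459, -0.4373) x1=(1.2088, -1.1658)
step 14: x0=(-0.5177, -0.4375) x1=(1.2133, -1.1394)
step 15: x0=(-0.4891, -0.4378) x1=(1.2164, -1.1124)
step 16: x0=(-0.4600, -0.4383) x1=(1.2181, -1.0848)
step 17: x0=(-0.4304, -0.4390) x1=(1.2182, -1.0566)
step 18: x0=(-0.4004, -0.4399) x1=(1.2167, -1.0279)
step 19: x0=(-0.3699, -0.4409) x1=(1.2136, -0.9985)
step 20: x0=(-0.3388, -0.4421) x1=(1.2086, -0.9685)
step 21: x0=(-0.3072, -0.4436) x1=(1.2018, -0.9378)
step 22: x0=(-0.2750, -0.4452) x1=(1.1930, -0.9065)
step 23: x0=(-0.2422, -0.4470) x1=(1.1821, -0.8746)
step 24: x0=(-0.2086, -0.4490) x1=(1.1689, -0.8419)
step 25: x0=(-0.1744, -0.4512) x1=(1.1532, -0.8086)
step 26: x0=(-0.1393, -0.4537) x1=(1.1348, -0.7745)
step 27: x0=(-0.1033, -0.4564) x1=(1.1134, -0.7397)
step 28: x0=(-0.0664, -0.4593) x1=(1.0887, -0.7041)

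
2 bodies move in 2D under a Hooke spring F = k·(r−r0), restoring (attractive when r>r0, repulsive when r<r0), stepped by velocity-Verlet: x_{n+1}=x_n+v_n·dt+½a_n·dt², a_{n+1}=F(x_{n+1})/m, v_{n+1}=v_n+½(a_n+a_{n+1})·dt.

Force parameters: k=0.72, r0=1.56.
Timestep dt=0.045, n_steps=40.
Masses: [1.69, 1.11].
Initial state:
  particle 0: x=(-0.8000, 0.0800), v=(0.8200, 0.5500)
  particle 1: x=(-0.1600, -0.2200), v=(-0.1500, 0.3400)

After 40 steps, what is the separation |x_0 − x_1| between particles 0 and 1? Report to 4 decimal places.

1.8609

step 0: x0=(-0.8000, 0.0800) x1=(-0.1600, -0.2200)
step 1: x0=(-0.7634, 0.1049) x1=(-0.1662, -0.2049)
step 2: x0=(-0.7275, 0.1302) x1=(-0.1715, -0.1904)
step 3: x0=(-0.6923, 0.1558) x1=(-0.1756, -0.1765)
step 4: x0=(-0.6578, 0.1819) x1=(-0.1787, -0.1632)
step 5: x0=(-0.6240, 0.2085) x1=(-0.1808, -0.1507)
step 6: x0=(-0.5908, 0.2356) x1=(-0.1819, -0.1390)
step 7: x0=(-0.5583, 0.2633) x1=(-0.1820, -0.1282)
step 8: x0=(-0.5264, 0.2917) x1=(-0.1812, -0.1184)
step 9: x0=(-0.4950, 0.3207) x1=(-0.1795, -0.1096)
step 10: x0=(-0.4642, 0.3504) x1=(-0.1770, -0.1019)
step 11: x0=(-0.4338, 0.3809) x1=(-0.1738, -0.0953)
step 12: x0=(-0.4039, 0.4121) x1=(-0.1699, -0.0899)
step 13: x0=(-0.3743, 0.4442) x1=(-0.1655, -0.0857)
step 14: x0=(-0.3450, 0.4770) x1=(-0.1606, -0.0827)
step 15: x0=(-0.3160, 0.5106) x1=(-0.1554, -0.0809)
step 16: x0=(-0.2873, 0.5450) x1=(-0.1498, -0.0803)
step 17: x0=(-0.2586, 0.5802) x1=(-0.1439, -0.0809)
step 18: x0=(-0.2302, 0.6162) x1=(-0.1378, -0.0826)
step 19: x0=(-0.2018, 0.6528) x1=(-0.1316, -0.0855)
step 20: x0=(-0.1735, 0.6902) x1=(-0.1253, -0.0894)
step 21: x0=(-0.1452, 0.7283) x1=(-0.1189, -0.0944)
step 22: x0=(-0.1169, 0.7670) x1=(-0.1125, -0.1003)
step 23: x0=(-0.0887, 0.8062) x1=(-0.1061, -0.1071)
step 24: x0=(-0.0604, 0.8461) x1=(-0.0997, -0.1148)
step 25: x0=(-0.0321, 0.8864) x1=(-0.0933, -0.1232)
step 26: x0=(-0.0038, 0.9273) x1=(-0.0870, -0.1324)
step 27: x0=(0.0245, 0.9685) x1=(-0.0807, -0.1422)
step 28: x0=(0.0529, 1.0101) x1=(-0.0745, -0.1527)
step 29: x0=(0.0813, 1.0521) x1=(-0.0683, -0.1636)
step 30: x0=(0.1098, 1.0944) x1=(-0.0622, -0.1749)
step 31: x0=(0.1383, 1.1369) x1=(-0.0562, -0.1867)
step 32: x0=(0.1668, 1.1796) x1=(-0.0502, -0.1987)
step 33: x0=(0.1953, 1.2224) x1=(-0.0442, -0.2109)
step 34: x0=(0.2239, 1.2653) x1=(-0.0382, -0.2232)
step 35: x0=(0.2524, 1.3083) x1=(-0.0323, -0.2357)
step 36: x0=(0.2810, 1.3512) x1=(-0.0263, -0.2481)
step 37: x0=(0.3095, 1.3941) x1=(-0.0204, -0.2604)
step 38: x0=(0.3381, 1.4369) x1=(-0.0144, -0.2726)
step 39: x0=(0.3666, 1.4795) x1=(-0.0083, -0.2845)
step 40: x0=(0.3950, 1.5219) x1=(-0.0022, -0.2961)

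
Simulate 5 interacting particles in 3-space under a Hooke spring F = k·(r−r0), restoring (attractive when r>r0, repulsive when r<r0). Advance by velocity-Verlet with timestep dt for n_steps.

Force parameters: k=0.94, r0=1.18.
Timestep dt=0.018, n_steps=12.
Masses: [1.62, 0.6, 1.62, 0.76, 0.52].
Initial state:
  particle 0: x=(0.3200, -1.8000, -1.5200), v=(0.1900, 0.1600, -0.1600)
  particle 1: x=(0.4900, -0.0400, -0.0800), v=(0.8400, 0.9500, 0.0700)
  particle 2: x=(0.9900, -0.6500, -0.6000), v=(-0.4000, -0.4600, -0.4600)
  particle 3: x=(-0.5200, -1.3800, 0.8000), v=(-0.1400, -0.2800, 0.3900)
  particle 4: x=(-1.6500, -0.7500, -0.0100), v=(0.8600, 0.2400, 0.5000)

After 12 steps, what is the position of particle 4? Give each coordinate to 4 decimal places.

(-1.3112, -0.7120, 0.0516)

step 0: x0=(0.3200, -1.8000, -1.5200) x1=(0.4900, -0.0400, -0.0800) x2=(0.9900, -0.6500, -0.6000) x3=(-0.5200, -1.3800, 0.8000) x4=(-1.6500, -0.7500, -0.0100)
step 1: x0=(0.3233, -1.7969, -1.5226) x1=(0.5047, -0.0233, -0.0788) x2=(0.9826, -0.6584, -0.6082) x3=(-0.5223, -1.3849, 0.8065) x4=(-1.6334, -0.7458, -0.0013)
step 2: x0=(0.3264, -1.7935, -1.5246) x1=(0.5186, -0.0074, -0.0777) x2=(0.9748, -0.6669, -0.6163) x3=(-0.5240, -1.3895, 0.8121) x4=(-1.6145, -0.7418, 0.0068)
step 3: x0=(0.3292, -1.7897, -1.5261) x1=(0.5317, 0.0077, -0.0767) x2=(0.9665, -0.6755, -0.6243) x3=(-0.5252, -1.3937, 0.8167) x4=(-1.5935, -0.7379, 0.0142)
step 4: x0=(0.3317, -1.7855, -1.5270) x1=(0.5439, 0.0219, -0.0758) x2=(0.9579, -0.6844, -0.6322) x3=(-0.5259, -1.3976, 0.8204) x4=(-1.5702, -0.7343, 0.0210)
step 5: x0=(0.3341, -1.7810, -1.5273) x1=(0.5553, 0.0353, -0.0750) x2=(0.9488, -0.6933, -0.6399) x3=(-0.5260, -1.4012, 0.8230) x4=(-1.5448, -0.7309, 0.0272)
step 6: x0=(0.3362, -1.7761, -1.5270) x1=(0.5659, 0.0478, -0.0742) x2=(0.9394, -0.7024, -0.6475) x3=(-0.5256, -1.4045, 0.8247) x4=(-1.5173, -0.7276, 0.0327)
step 7: x0=(0.3381, -1.7708, -1.5262) x1=(0.5757, 0.0594, -0.0736) x2=(0.9295, -0.7116, -0.6549) x3=(-0.5246, -1.4074, 0.8253) x4=(-1.4877, -0.7246, 0.0376)
step 8: x0=(0.3397, -1.7652, -1.5248) x1=(0.5847, 0.0702, -0.0731) x2=(0.9193, -0.7210, -0.6622) x3=(-0.5231, -1.4100, 0.8250) x4=(-1.4562, -0.7217, 0.0417)
step 9: x0=(0.3411, -1.7592, -1.5228) x1=(0.5928, 0.0799, -0.0727) x2=(0.9087, -0.7305, -0.6693) x3=(-0.5209, -1.4122, 0.8238) x4=(-1.4227, -0.7190, 0.0452)
step 10: x0=(0.3423, -1.7529, -1.5203) x1=(0.6002, 0.0888, -0.0725) x2=(0.8978, -0.7400, -0.6763) x3=(-0.5182, -1.4140, 0.8215) x4=(-1.3873, -0.7165, 0.0480)
step 11: x0=(0.3433, -1.7462, -1.5172) x1=(0.6068, 0.0967, -0.0723) x2=(0.8865, -0.7497, -0.6832) x3=(-0.5148, -1.4156, 0.8183) x4=(-1.3502, -0.7142, 0.0502)
step 12: x0=(0.3440, -1.7392, -1.5136) x1=(0.6126, 0.1037, -0.0722) x2=(0.8748, -0.7595, -0.6898) x3=(-0.5109, -1.4167, 0.8141) x4=(-1.3112, -0.7120, 0.0516)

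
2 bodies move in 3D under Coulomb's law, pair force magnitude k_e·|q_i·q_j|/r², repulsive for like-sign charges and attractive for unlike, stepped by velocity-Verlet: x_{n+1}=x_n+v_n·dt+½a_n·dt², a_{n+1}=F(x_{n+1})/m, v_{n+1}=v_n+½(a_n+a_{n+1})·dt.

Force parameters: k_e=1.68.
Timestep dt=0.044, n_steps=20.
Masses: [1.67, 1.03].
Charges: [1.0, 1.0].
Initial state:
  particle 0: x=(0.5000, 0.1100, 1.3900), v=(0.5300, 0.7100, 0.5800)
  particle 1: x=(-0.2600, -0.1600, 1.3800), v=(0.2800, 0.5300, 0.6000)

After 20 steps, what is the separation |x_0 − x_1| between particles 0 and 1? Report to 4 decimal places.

2.0599

step 0: x0=(0.5000, 0.1100, 1.3900) x1=(-0.2600, -0.1600, 1.3800)
step 1: x0=(0.5247, 0.1417, 1.4155) x1=(-0.2500, -0.1375, 1.4064)
step 2: x0=(0.5522, 0.1745, 1.4411) x1=(-0.2443, -0.1166, 1.4327)
step 3: x0=(0.5821, 0.2081, 1.4667) x1=(-0.2428, -0.0971, 1.4590)
step 4: x0=(0.6145, 0.2426, 1.4923) x1=(-0.2451, -0.0791, 1.4852)
step 5: x0=(0.6490, 0.2779, 1.5180) x1=(-0.2509, -0.0624, 1.5114)
step 6: x0=(0.6854, 0.3140, 1.5436) x1=(-0.2599, -0.0470, 1.5376)
step 7: x0=(0.7237, 0.3508, 1.5693) x1=(-0.2718, -0.0326, 1.5638)
step 8: x0=(0.7635, 0.3881, 1.5950) x1=(-0.2862, -0.0192, 1.5899)
step 9: x0=(0.8048, 0.4261, 1.6206) x1=(-0.3030, -0.0067, 1.6161)
step 10: x0=(0.8474, 0.4645, 1.6463) x1=(-0.3219, 0.0050, 1.6422)
step 11: x0=(0.8911, 0.5034, 1.6720) x1=(-0.3426, 0.0159, 1.6683)
step 12: x0=(0.9358, 0.5426, 1.6977) x1=(-0.3650, 0.0262, 1.6944)
step 13: x0=(0.9815, 0.5823, 1.7234) x1=(-0.3889, 0.0359, 1.7206)
step 14: x0=(1.0280, 0.6223, 1.7491) x1=(-0.4142, 0.0450, 1.7467)
step 15: x0=(1.0752, 0.6625, 1.7748) x1=(-0.4406, 0.0537, 1.7728)
step 16: x0=(1.1231, 0.7031, 1.8005) x1=(-0.4682, 0.0619, 1.7989)
step 17: x0=(1.1716, 0.7439, 1.8262) x1=(-0.4968, 0.0698, 1.8250)
step 18: x0=(1.2207, 0.7849, 1.8519) x1=(-0.5262, 0.0772, 1.8511)
step 19: x0=(1.2703, 0.8261, 1.8776) x1=(-0.5565, 0.0843, 1.8772)
step 20: x0=(1.3204, 0.8676, 1.9033) x1=(-0.5875, 0.0912, 1.9033)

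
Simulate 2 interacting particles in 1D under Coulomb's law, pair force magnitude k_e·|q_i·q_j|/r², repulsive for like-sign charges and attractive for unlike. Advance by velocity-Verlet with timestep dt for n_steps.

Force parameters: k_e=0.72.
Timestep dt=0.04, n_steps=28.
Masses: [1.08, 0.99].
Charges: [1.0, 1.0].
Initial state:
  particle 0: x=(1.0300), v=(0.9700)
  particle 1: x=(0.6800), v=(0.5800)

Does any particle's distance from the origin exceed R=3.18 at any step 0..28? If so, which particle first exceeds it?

step 0: x0=(1.0300) x1=(0.6800)
step 1: x0=(1.0732) x1=(0.6985)
step 2: x0=(1.1239) x1=(0.7086)
step 3: x0=(1.1808) x1=(0.7120)
step 4: x0=(1.2426) x1=(0.7101)
step 5: x0=(1.3082) x1=(0.7042)
step 6: x0=(1.3767) x1=(0.6950)
step 7: x0=(1.4474) x1=(0.6833)
step 8: x0=(1.5200) x1=(0.6696)
step 9: x0=(1.5941) x1=(0.6544)
step 10: x0=(1.6694) x1=(0.6378)
step 11: x0=(1.7457) x1=(0.6201)
step 12: x0=(1.8228) x1=(0.6015)
step 13: x0=(1.9006) x1=(0.5821)
step 14: x0=(1.9791) x1=(0.5620)
step 15: x0=(2.0581) x1=(0.5414)
step 16: x0=(2.1375) x1=(0.5202)
step 17: x0=(2.2174) x1=(0.4987)
step 18: x0=(2.2976) x1=(0.4767)
step 19: x0=(2.3781) x1=(0.4543)
step 20: x0=(2.4589) x1=(0.4317)
step 21: x0=(2.5400) x1=(0.4088)
step 22: x0=(2.6214) x1=(0.3856)
step 23: x0=(2.7029) x1=(0.3622)
step 24: x0=(2.7846) x1=(0.3385)
step 25: x0=(2.8665) x1=(0.3147)
step 26: x0=(2.9486) x1=(0.2907)
step 27: x0=(3.0308) x1=(0.2665)
step 28: x0=(3.1132) x1=(0.2422)

no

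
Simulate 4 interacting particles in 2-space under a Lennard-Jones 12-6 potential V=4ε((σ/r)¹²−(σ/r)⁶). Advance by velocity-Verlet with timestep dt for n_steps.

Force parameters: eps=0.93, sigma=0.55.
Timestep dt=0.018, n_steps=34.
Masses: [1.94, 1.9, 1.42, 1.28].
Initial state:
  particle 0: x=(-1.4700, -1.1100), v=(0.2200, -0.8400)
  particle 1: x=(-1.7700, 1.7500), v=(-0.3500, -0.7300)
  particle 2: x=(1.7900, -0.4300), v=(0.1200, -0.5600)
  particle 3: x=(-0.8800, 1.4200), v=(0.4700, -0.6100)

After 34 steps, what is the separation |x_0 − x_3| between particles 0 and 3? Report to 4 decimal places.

2.7747

step 0: x0=(-1.4700, -1.1100) x1=(-1.7700, 1.7500) x2=(1.7900, -0.4300) x3=(-0.8800, 1.4200)
step 1: x0=(-1.4660, -1.1251) x1=(-1.7762, 1.7368) x2=(1.7922, -0.4401) x3=(-0.8716, 1.4091)
step 2: x0=(-1.4621, -1.1402) x1=(-1.7823, 1.7236) x2=(1.7943, -0.4502) x3=(-0.8635, 1.3982)
step 3: x0=(-1.4581, -1.1554) x1=(-1.7884, 1.7104) x2=(1.7965, -0.4602) x3=(-0.8554, 1.3874)
step 4: x0=(-1.4542, -1.1705) x1=(-1.7943, 1.6971) x2=(1.7986, -0.4703) x3=(-0.8476, 1.3766)
step 5: x0=(-1.4502, -1.1856) x1=(-1.8001, 1.6838) x2=(1.8008, -0.4804) x3=(-0.8398, 1.3659)
step 6: x0=(-1.4462, -1.2007) x1=(-1.8058, 1.6704) x2=(1.8030, -0.4905) x3=(-0.8322, 1.3552)
step 7: x0=(-1.4423, -1.2158) x1=(-1.8114, 1.6571) x2=(1.8051, -0.5006) x3=(-0.8248, 1.3445)
step 8: x0=(-1.4383, -1.2310) x1=(-1.8170, 1.6437) x2=(1.8073, -0.5106) x3=(-0.8174, 1.3339)
step 9: x0=(-1.4344, -1.2461) x1=(-1.8225, 1.6303) x2=(1.8094, -0.5207) x3=(-0.8101, 1.3234)
step 10: x0=(-1.4304, -1.2612) x1=(-1.8279, 1.6168) x2=(1.8116, -0.5308) x3=(-0.8030, 1.3128)
step 11: x0=(-1.4264, -1.2763) x1=(-1.8333, 1.6034) x2=(1.8138, -0.5409) x3=(-0.7959, 1.3023)
step 12: x0=(-1.4225, -1.2914) x1=(-1.8386, 1.5899) x2=(1.8159, -0.5510) x3=(-0.7889, 1.2918)
step 13: x0=(-1.4185, -1.3065) x1=(-1.8438, 1.5764) x2=(1.8181, -0.5610) x3=(-0.7820, 1.2813)
step 14: x0=(-1.4146, -1.3217) x1=(-1.8490, 1.5629) x2=(1.8202, -0.5711) x3=(-0.7752, 1.2709)
step 15: x0=(-1.4106, -1.3368) x1=(-1.8542, 1.5494) x2=(1.8224, -0.5812) x3=(-0.7684, 1.2605)
step 16: x0=(-1.4066, -1.3519) x1=(-1.8593, 1.5359) x2=(1.8246, -0.5913) x3=(-0.7617, 1.2501)
step 17: x0=(-1.4027, -1.3670) x1=(-1.8644, 1.5223) x2=(1.8267, -0.6014) x3=(-0.7551, 1.2397)
step 18: x0=(-1.3987, -1.3821) x1=(-1.8694, 1.5088) x2=(1.8289, -0.6114) x3=(-0.7485, 1.2293)
step 19: x0=(-1.3948, -1.3972) x1=(-1.8744, 1.4952) x2=(1.8310, -0.6215) x3=(-0.7420, 1.2189)
step 20: x0=(-1.3908, -1.4124) x1=(-1.8794, 1.4817) x2=(1.8332, -0.6316) x3=(-0.7355, 1.2085)
step 21: x0=(-1.3868, -1.4275) x1=(-1.8843, 1.4681) x2=(1.8353, -0.6417) x3=(-0.7291, 1.1982)
step 22: x0=(-1.3829, -1.4426) x1=(-1.8892, 1.4545) x2=(1.8375, -0.6518) x3=(-0.7227, 1.1879)
step 23: x0=(-1.3789, -1.4577) x1=(-1.8941, 1.4409) x2=(1.8397, -0.6618) x3=(-0.7163, 1.1775)
step 24: x0=(-1.3749, -1.4728) x1=(-1.8989, 1.4273) x2=(1.8418, -0.6719) x3=(-0.7100, 1.1672)
step 25: x0=(-1.3710, -1.4879) x1=(-1.9037, 1.4138) x2=(1.8440, -0.6820) x3=(-0.7038, 1.1569)
step 26: x0=(-1.3670, -1.5031) x1=(-1.9085, 1.4002) x2=(1.8461, -0.6921) x3=(-0.6976, 1.1466)
step 27: x0=(-1.3631, -1.5182) x1=(-1.9133, 1.3865) x2=(1.8483, -0.7022) x3=(-0.6914, 1.1363)
step 28: x0=(-1.3591, -1.5333) x1=(-1.9180, 1.3729) x2=(1.8505, -0.7122) x3=(-0.6852, 1.1260)
step 29: x0=(-1.3551, -1.5484) x1=(-1.9228, 1.3593) x2=(1.8526, -0.7223) x3=(-0.6791, 1.1157)
step 30: x0=(-1.3512, -1.5635) x1=(-1.9275, 1.3457) x2=(1.8548, -0.7324) x3=(-0.6730, 1.1055)
step 31: x0=(-1.3472, -1.5786) x1=(-1.9322, 1.3321) x2=(1.8569, -0.7425) x3=(-0.6669, 1.0952)
step 32: x0=(-1.3433, -1.5938) x1=(-1.9369, 1.3185) x2=(1.8591, -0.7525) x3=(-0.6608, 1.0849)
step 33: x0=(-1.3393, -1.6089) x1=(-1.9415, 1.3048) x2=(1.8612, -0.7626) x3=(-0.6548, 1.0747)
step 34: x0=(-1.3353, -1.6240) x1=(-1.9462, 1.2912) x2=(1.8634, -0.7727) x3=(-0.6488, 1.0644)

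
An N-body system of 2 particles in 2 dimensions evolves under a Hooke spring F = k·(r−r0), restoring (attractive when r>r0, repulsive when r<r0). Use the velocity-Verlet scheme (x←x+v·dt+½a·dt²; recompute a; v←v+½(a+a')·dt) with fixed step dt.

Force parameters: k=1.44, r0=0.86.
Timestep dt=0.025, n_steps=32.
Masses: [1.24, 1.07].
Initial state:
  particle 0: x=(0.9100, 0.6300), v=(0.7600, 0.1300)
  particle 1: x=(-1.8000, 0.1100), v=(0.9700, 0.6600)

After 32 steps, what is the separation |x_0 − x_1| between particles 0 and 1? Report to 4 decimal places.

step 0: x0=(0.9100, 0.6300) x1=(-1.8000, 0.1100)
step 1: x0=(0.9283, 0.6331) x1=(-1.7750, 0.1267)
step 2: x0=(0.9453, 0.6360) x1=(-1.7484, 0.1436)
step 3: x0=(0.9609, 0.6386) x1=(-1.7202, 0.1608)
step 4: x0=(0.9752, 0.6410) x1=(-1.6905, 0.1783)
step 5: x0=(0.9882, 0.6432) x1=(-1.6593, 0.1961)
step 6: x0=(0.9999, 0.6451) x1=(-1.6266, 0.2141)
step 7: x0=(1.0103, 0.6468) x1=(-1.5923, 0.2324)
step 8: x0=(1.0194, 0.6483) x1=(-1.5566, 0.2509)
step 9: x0=(1.0273, 0.6497) x1=(-1.5195, 0.2696)
step 10: x0=(1.0339, 0.6508) x1=(-1.4809, 0.2886)
step 11: x0=(1.0393, 0.6518) x1=(-1.4409, 0.3077)
step 12: x0=(1.0435, 0.6526) x1=(-1.3995, 0.3270)
step 13: x0=(1.0466, 0.6532) x1=(-1.3568, 0.3465)
step 14: x0=(1.0486, 0.6537) x1=(-1.3128, 0.3662)
step 15: x0=(1.0495, 0.6541) x1=(-1.2676, 0.3860)
step 16: x0=(1.0493, 0.6544) x1=(-1.2211, 0.4060)
step 17: x0=(1.0480, 0.6545) x1=(-1.1734, 0.4261)
step 18: x0=(1.0458, 0.6545) x1=(-1.1246, 0.4463)
step 19: x0=(1.0427, 0.6545) x1=(-1.0746, 0.4667)
step 20: x0=(1.0386, 0.6544) x1=(-1.0236, 0.4871)
step 21: x0=(1.0336, 0.6542) x1=(-0.9716, 0.5076)
step 22: x0=(1.0278, 0.6539) x1=(-0.9186, 0.5282)
step 23: x0=(1.0212, 0.6536) x1=(-0.8647, 0.5488)
step 24: x0=(1.0139, 0.6532) x1=(-0.8100, 0.5695)
step 25: x0=(1.0059, 0.6528) x1=(-0.7544, 0.5902)
step 26: x0=(0.9972, 0.6524) x1=(-0.6981, 0.6110)
step 27: x0=(0.9879, 0.6520) x1=(-0.6410, 0.6317)
step 28: x0=(0.9781, 0.6515) x1=(-0.5834, 0.6525)
step 29: x0=(0.9677, 0.6511) x1=(-0.5251, 0.6733)
step 30: x0=(0.9569, 0.6507) x1=(-0.4663, 0.6940)
step 31: x0=(0.9457, 0.6503) x1=(-0.4070, 0.7148)
step 32: x0=(0.9341, 0.6499) x1=(-0.3473, 0.7355)

1.2843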